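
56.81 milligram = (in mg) 56.81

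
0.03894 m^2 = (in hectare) 3.894e-06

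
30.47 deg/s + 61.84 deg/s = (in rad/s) 1.611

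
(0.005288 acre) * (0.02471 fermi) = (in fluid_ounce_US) 1.788e-11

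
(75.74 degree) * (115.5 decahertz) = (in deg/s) 8.748e+04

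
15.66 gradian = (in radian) 0.246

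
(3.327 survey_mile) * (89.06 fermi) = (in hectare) 4.769e-14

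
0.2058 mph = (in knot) 0.1788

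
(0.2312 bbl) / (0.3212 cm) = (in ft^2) 123.2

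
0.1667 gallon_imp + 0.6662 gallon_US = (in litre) 3.28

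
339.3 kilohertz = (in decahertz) 3.393e+04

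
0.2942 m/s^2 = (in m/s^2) 0.2942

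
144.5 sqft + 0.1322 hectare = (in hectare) 0.1335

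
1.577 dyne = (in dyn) 1.577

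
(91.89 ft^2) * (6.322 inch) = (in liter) 1371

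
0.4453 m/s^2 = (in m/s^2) 0.4453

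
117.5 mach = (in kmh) 1.44e+05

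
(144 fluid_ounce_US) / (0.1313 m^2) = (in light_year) 3.428e-18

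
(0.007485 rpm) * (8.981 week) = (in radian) 4258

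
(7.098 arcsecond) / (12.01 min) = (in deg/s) 2.736e-06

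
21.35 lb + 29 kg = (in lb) 85.28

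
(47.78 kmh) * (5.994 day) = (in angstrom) 6.873e+16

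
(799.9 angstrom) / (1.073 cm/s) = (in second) 7.455e-06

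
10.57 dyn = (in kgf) 1.078e-05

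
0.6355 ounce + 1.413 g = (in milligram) 1.943e+04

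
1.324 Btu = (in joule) 1397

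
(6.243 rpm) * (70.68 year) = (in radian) 1.457e+09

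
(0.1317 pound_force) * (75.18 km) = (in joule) 4.404e+04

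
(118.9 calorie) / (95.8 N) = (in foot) 17.04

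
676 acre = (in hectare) 273.6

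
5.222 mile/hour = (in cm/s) 233.4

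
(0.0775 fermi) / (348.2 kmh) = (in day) 9.274e-24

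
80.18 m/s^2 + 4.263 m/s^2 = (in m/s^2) 84.44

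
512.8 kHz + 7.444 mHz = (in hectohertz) 5128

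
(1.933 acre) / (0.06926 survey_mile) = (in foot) 230.3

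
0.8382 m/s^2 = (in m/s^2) 0.8382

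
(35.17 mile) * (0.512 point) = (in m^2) 10.22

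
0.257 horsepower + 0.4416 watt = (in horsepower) 0.2576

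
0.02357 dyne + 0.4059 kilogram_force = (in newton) 3.981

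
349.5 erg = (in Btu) 3.313e-08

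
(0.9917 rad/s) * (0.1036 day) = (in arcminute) 3.052e+07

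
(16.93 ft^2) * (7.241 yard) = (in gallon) 2751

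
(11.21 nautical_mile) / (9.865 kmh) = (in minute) 126.3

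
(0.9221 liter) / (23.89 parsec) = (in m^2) 1.251e-21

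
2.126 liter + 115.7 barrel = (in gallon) 4860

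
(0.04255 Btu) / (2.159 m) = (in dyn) 2.079e+06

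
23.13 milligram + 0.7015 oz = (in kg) 0.01991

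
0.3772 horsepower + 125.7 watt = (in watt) 407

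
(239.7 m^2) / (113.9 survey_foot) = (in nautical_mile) 0.003728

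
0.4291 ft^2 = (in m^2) 0.03986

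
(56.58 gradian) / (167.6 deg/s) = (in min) 0.005064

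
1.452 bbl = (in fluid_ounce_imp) 8125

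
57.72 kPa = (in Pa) 5.772e+04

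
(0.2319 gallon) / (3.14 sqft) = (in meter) 0.003009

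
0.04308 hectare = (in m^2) 430.8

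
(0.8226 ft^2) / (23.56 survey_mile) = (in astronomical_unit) 1.347e-17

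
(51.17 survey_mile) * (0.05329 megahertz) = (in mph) 9.817e+09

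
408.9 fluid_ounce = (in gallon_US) 3.195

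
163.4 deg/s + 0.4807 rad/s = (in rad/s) 3.333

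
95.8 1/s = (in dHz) 958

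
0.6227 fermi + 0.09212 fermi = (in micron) 7.148e-10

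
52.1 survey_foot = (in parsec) 5.146e-16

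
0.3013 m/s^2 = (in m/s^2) 0.3013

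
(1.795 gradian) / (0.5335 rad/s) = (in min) 0.0008808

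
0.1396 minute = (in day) 9.694e-05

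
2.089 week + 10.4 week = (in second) 7.553e+06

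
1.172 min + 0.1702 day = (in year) 0.0004685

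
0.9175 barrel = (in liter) 145.9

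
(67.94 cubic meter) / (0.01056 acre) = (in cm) 159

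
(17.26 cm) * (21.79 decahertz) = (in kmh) 135.4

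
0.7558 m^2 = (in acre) 0.0001868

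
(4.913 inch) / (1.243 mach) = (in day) 3.413e-09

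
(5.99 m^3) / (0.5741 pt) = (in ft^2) 3.184e+05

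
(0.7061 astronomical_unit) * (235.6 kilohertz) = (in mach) 7.309e+13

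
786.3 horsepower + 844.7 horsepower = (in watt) 1.216e+06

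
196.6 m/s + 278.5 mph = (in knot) 624.2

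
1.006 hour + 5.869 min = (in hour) 1.104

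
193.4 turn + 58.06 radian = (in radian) 1273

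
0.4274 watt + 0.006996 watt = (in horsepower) 0.0005825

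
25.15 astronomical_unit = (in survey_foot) 1.234e+13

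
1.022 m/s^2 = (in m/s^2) 1.022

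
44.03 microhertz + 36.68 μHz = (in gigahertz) 8.071e-14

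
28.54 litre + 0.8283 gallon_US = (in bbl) 0.1992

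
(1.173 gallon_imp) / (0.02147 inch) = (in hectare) 0.0009778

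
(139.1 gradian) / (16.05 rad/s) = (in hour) 3.782e-05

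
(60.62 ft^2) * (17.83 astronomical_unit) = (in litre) 1.502e+16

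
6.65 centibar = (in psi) 0.9645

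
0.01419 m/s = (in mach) 4.167e-05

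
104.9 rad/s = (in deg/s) 6010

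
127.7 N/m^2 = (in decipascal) 1277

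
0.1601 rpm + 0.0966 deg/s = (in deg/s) 1.057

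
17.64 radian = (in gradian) 1123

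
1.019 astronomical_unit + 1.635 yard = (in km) 1.524e+08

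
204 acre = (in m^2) 8.256e+05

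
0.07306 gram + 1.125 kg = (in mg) 1.125e+06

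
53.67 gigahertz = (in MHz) 5.367e+04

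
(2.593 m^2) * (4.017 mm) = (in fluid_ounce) 352.2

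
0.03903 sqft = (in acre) 8.96e-07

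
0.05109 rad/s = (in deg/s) 2.927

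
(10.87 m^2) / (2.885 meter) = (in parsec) 1.221e-16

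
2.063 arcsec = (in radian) 1e-05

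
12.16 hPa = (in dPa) 1.216e+04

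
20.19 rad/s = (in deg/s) 1157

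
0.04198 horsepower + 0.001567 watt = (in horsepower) 0.04198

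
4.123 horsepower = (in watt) 3075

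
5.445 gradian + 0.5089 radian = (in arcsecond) 1.226e+05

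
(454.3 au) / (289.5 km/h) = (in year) 2.68e+04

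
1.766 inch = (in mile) 2.787e-05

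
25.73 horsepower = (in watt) 1.919e+04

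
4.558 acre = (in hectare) 1.845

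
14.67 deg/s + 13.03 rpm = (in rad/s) 1.621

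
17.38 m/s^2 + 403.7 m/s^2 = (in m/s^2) 421.1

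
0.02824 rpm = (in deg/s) 0.1694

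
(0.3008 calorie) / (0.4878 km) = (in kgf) 0.0002631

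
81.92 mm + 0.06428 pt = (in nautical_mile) 4.425e-05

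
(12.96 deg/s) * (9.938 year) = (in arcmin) 2.437e+11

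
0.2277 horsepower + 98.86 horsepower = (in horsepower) 99.09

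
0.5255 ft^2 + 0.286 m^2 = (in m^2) 0.3348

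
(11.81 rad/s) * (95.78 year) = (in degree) 2.044e+12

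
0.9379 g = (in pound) 0.002068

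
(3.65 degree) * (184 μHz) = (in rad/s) 1.172e-05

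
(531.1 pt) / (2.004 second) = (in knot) 0.1817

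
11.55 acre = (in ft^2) 5.031e+05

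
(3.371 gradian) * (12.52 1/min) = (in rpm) 0.1055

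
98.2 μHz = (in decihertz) 0.000982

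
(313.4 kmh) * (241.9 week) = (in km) 1.274e+07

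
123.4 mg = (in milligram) 123.4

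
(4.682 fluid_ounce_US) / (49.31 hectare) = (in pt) 7.96e-07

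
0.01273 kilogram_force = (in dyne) 1.248e+04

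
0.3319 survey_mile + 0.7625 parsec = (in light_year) 2.487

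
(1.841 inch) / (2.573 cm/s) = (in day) 2.103e-05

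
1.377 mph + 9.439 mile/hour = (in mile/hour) 10.82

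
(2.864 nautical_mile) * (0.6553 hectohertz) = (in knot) 6.756e+05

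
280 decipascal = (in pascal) 28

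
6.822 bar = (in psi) 98.94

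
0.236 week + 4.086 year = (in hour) 3.583e+04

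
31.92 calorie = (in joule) 133.6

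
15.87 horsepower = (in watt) 1.183e+04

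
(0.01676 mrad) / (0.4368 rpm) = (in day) 4.241e-09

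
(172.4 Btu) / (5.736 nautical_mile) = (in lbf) 3.849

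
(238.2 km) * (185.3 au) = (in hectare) 6.603e+14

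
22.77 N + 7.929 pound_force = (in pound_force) 13.05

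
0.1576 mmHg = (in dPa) 210.1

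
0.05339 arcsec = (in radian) 2.588e-07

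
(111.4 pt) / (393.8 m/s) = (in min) 1.663e-06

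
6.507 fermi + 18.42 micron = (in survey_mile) 1.145e-08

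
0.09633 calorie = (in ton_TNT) 9.633e-11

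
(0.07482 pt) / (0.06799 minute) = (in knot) 1.258e-05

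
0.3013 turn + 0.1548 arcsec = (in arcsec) 3.905e+05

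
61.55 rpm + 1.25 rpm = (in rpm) 62.8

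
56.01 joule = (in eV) 3.496e+20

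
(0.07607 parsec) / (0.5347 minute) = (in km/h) 2.634e+14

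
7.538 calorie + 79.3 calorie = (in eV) 2.268e+21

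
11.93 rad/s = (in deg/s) 683.5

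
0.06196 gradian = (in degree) 0.05576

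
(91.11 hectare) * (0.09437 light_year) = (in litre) 8.134e+23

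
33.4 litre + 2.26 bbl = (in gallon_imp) 86.38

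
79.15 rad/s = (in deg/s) 4535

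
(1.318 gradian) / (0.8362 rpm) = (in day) 2.736e-06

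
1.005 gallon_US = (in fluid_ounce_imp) 133.9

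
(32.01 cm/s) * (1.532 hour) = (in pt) 5.004e+06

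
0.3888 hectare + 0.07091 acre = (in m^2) 4175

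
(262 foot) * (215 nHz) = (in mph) 3.841e-05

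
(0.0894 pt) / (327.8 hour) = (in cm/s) 2.673e-09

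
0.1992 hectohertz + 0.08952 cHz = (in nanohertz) 1.992e+10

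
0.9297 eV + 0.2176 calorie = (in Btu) 0.0008629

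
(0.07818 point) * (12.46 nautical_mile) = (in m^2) 0.6364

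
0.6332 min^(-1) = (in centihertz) 1.055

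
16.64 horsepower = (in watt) 1.241e+04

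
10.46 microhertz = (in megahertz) 1.046e-11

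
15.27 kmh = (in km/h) 15.27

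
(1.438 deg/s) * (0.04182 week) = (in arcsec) 1.309e+08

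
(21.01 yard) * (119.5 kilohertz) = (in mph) 5.136e+06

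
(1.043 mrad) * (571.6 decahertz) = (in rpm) 56.93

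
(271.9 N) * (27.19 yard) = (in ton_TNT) 1.616e-06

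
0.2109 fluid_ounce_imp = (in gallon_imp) 0.001318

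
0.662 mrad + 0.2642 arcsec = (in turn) 0.0001056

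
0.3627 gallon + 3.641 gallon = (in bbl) 0.09533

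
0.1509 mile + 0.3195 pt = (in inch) 9561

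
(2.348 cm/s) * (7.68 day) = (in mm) 1.558e+07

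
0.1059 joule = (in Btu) 0.0001004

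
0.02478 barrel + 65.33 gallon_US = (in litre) 251.2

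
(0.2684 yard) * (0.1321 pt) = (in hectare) 1.144e-09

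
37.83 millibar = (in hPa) 37.83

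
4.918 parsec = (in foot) 4.979e+17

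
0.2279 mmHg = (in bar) 0.0003038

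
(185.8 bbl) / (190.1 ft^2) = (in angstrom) 1.673e+10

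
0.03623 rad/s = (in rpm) 0.346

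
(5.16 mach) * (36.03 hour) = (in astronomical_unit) 0.001523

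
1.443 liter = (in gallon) 0.3812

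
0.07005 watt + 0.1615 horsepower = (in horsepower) 0.1616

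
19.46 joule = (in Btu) 0.01844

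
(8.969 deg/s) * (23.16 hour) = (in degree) 7.478e+05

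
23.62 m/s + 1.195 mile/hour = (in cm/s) 2415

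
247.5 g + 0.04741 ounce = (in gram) 248.8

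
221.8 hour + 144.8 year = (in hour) 1.269e+06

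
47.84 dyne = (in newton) 0.0004784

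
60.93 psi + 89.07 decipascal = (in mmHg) 3151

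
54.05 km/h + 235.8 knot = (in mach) 0.4004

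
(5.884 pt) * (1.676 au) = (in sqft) 5.602e+09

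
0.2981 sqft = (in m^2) 0.02769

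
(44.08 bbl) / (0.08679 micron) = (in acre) 1.995e+04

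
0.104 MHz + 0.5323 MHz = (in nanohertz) 6.363e+14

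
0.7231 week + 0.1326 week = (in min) 8625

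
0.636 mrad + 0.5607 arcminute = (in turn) 0.0001272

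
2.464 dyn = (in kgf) 2.513e-06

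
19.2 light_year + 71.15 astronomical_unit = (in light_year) 19.2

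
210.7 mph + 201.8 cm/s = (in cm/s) 9621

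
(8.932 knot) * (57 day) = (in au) 0.0001513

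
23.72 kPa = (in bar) 0.2372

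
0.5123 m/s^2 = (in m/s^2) 0.5123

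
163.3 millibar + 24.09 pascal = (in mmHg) 122.7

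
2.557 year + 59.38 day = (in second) 8.577e+07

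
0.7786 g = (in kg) 0.0007786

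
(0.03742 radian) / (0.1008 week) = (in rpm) 5.861e-06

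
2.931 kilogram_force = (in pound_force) 6.462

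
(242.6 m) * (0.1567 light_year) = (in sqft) 3.871e+18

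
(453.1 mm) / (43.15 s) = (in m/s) 0.0105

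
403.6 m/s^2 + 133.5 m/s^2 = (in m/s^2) 537.1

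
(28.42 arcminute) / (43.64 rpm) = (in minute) 3.015e-05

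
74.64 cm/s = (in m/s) 0.7464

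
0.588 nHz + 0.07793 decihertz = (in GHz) 7.793e-12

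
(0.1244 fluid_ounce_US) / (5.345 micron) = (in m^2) 0.6883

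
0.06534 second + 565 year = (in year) 565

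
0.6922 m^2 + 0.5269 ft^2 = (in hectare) 7.412e-05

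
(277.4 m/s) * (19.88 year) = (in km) 1.739e+08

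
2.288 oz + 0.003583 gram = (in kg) 0.06487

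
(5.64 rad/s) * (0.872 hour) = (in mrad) 1.771e+07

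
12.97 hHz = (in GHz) 1.297e-06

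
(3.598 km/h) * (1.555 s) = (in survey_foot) 5.099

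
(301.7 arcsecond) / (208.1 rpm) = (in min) 1.119e-06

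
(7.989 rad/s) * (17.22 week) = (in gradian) 5.297e+09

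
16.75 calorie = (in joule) 70.08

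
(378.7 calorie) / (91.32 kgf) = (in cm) 176.9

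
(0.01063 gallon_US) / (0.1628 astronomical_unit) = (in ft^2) 1.778e-14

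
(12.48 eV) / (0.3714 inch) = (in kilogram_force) 2.161e-17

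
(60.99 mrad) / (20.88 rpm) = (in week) 4.612e-08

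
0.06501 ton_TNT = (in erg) 2.72e+15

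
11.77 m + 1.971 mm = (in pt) 3.337e+04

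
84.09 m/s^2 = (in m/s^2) 84.09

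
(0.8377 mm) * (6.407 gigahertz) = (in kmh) 1.932e+07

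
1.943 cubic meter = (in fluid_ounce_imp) 6.838e+04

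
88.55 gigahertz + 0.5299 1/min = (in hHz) 8.855e+08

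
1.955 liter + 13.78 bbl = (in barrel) 13.79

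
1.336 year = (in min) 7.022e+05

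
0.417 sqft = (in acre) 9.573e-06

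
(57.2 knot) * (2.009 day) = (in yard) 5.586e+06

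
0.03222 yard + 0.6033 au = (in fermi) 9.025e+25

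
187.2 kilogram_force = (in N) 1836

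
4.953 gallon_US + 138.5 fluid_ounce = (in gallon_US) 6.035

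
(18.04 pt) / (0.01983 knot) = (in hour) 0.0001733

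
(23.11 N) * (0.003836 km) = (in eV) 5.533e+20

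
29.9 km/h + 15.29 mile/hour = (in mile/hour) 33.87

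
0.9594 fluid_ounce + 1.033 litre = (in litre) 1.061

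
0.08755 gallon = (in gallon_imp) 0.0729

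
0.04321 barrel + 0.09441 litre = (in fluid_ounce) 235.5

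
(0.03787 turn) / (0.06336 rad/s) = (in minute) 0.06259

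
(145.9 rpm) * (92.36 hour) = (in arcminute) 1.746e+10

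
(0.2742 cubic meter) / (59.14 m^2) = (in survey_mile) 2.881e-06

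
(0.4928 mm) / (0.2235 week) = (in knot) 7.087e-09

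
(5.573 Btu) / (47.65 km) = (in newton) 0.1234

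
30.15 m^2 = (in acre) 0.00745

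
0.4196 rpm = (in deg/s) 2.518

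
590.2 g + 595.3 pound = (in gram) 2.706e+05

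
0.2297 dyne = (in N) 2.297e-06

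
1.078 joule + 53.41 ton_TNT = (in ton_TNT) 53.41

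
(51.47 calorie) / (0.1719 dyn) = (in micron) 1.253e+14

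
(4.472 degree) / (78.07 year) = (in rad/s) 3.17e-11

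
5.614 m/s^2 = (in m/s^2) 5.614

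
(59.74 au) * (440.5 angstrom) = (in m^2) 3.937e+05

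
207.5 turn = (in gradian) 8.3e+04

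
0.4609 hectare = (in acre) 1.139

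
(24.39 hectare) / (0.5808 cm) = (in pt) 1.19e+11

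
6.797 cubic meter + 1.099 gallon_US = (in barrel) 42.78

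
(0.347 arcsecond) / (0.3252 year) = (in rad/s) 1.64e-13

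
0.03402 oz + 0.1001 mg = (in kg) 0.0009646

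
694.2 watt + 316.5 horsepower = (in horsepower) 317.4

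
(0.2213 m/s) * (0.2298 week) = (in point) 8.719e+07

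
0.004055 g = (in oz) 0.000143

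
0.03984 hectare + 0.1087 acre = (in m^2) 838.3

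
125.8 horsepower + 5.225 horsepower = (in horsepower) 131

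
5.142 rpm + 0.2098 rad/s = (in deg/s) 42.87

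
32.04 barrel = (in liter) 5094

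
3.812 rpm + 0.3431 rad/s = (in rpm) 7.088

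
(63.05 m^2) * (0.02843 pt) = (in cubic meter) 0.0006324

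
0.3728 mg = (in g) 0.0003728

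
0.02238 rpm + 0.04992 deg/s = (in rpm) 0.0307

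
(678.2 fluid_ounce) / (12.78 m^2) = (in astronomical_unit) 1.049e-14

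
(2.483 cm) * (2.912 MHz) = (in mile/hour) 1.617e+05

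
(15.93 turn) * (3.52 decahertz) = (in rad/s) 3523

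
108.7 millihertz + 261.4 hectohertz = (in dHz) 2.614e+05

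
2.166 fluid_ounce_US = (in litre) 0.06406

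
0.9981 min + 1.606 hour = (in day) 0.06761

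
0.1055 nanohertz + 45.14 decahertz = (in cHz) 4.514e+04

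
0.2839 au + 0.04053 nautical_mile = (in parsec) 1.376e-06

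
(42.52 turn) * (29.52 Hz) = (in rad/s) 7887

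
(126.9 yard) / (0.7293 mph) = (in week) 0.0005885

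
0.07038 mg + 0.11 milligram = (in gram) 0.0001804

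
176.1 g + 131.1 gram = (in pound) 0.6773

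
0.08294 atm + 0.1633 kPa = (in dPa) 8.567e+04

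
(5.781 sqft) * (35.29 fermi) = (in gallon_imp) 4.169e-12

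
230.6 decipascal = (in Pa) 23.06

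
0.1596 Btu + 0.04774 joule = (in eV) 1.051e+21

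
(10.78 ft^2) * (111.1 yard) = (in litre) 1.017e+05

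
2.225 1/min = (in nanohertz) 3.708e+07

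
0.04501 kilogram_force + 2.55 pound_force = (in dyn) 1.178e+06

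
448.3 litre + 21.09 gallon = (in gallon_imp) 116.2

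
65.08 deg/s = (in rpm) 10.85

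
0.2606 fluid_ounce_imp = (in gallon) 0.001956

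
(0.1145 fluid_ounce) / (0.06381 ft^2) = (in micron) 571.2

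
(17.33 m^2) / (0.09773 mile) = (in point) 312.3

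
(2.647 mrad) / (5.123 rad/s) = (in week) 8.543e-10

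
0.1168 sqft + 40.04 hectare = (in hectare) 40.04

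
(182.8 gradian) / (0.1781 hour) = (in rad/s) 0.004478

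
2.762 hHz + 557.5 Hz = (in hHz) 8.337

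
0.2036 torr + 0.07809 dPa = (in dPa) 271.5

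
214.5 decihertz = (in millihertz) 2.145e+04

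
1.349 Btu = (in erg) 1.423e+10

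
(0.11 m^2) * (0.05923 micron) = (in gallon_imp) 1.433e-06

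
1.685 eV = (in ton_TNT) 6.452e-29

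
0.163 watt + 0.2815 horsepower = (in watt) 210.1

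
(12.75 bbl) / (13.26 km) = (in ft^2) 0.001646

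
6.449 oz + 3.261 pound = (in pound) 3.664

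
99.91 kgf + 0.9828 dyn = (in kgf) 99.91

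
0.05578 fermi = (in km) 5.578e-20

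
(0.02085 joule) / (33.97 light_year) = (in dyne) 6.488e-15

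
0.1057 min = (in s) 6.342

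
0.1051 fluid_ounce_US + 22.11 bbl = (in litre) 3515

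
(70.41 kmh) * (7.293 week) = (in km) 8.627e+04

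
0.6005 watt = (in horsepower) 0.0008053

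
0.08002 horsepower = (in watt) 59.67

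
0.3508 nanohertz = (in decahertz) 3.508e-11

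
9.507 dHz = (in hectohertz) 0.009507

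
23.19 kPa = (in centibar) 23.19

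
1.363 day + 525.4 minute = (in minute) 2488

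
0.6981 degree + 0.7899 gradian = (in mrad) 24.59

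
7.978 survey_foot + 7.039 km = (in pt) 1.996e+07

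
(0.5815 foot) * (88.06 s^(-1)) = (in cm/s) 1561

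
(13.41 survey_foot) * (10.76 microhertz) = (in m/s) 4.398e-05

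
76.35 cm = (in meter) 0.7635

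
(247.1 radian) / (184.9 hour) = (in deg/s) 0.02127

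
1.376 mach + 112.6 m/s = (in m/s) 581.1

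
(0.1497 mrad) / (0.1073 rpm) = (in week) 2.203e-08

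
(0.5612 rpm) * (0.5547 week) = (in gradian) 1.255e+06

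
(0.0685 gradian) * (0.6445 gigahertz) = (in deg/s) 3.973e+07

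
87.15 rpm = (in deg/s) 522.9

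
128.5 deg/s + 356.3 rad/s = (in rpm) 3424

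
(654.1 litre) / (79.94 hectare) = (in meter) 8.182e-07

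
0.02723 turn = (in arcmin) 588.2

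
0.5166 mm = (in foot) 0.001695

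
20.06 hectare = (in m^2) 2.006e+05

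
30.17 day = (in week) 4.31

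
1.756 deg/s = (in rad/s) 0.03065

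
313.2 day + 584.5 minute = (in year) 0.8592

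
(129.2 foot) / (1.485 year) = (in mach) 2.47e-09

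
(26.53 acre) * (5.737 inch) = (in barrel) 9.84e+04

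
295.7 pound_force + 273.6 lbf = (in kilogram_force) 258.2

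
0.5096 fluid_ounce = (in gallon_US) 0.003981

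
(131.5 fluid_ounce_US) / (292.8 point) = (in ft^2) 0.4053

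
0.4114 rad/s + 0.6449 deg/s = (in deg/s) 24.22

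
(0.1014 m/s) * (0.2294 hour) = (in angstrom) 8.374e+11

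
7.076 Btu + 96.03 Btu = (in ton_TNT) 2.6e-05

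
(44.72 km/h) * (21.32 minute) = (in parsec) 5.15e-13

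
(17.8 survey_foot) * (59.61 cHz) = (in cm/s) 323.4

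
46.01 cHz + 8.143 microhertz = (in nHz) 4.601e+08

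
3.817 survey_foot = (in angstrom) 1.163e+10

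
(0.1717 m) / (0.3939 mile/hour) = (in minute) 0.01625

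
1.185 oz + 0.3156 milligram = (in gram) 33.59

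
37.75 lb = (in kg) 17.12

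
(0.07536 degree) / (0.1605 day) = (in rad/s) 9.485e-08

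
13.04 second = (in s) 13.04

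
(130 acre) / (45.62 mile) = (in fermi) 7.166e+15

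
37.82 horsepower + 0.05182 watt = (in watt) 2.82e+04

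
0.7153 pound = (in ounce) 11.44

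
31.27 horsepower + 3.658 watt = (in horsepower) 31.27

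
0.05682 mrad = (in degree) 0.003256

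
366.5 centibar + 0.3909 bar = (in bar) 4.056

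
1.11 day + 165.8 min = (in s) 1.059e+05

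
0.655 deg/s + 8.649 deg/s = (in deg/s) 9.304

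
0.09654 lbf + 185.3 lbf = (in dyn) 8.247e+07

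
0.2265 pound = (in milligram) 1.027e+05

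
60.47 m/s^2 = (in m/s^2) 60.47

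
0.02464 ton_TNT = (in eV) 6.435e+26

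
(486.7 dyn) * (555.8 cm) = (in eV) 1.688e+17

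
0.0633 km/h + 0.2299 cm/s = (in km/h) 0.07158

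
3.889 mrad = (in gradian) 0.2476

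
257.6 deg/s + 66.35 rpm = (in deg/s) 655.7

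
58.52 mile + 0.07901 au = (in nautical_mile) 6.382e+06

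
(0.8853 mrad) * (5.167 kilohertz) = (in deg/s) 262.1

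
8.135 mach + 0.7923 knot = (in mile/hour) 6197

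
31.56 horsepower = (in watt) 2.353e+04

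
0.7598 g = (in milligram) 759.8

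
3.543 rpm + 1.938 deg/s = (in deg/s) 23.2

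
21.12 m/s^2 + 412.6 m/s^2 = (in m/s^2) 433.7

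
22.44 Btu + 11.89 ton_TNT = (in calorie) 1.189e+10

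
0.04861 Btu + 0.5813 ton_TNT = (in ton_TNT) 0.5813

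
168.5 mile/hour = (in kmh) 271.2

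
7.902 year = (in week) 412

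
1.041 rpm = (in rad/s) 0.109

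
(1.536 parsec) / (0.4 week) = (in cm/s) 1.959e+13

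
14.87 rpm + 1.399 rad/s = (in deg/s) 169.4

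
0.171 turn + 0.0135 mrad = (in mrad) 1074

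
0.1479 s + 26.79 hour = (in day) 1.116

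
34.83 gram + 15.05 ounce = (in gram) 461.5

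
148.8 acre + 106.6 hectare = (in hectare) 166.8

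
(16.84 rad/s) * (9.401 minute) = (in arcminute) 3.265e+07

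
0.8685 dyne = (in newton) 8.685e-06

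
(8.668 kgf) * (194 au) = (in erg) 2.467e+22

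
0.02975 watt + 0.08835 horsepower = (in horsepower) 0.08839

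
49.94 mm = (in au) 3.338e-13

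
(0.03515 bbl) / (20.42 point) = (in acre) 0.0001917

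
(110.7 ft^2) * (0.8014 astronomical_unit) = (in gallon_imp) 2.712e+14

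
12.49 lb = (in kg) 5.665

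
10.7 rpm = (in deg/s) 64.2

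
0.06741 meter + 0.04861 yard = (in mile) 6.951e-05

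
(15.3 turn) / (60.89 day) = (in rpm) 0.0001745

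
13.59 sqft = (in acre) 0.000312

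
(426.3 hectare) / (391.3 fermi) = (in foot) 3.574e+19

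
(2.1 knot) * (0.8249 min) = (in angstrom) 5.347e+11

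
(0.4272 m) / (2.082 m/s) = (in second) 0.2052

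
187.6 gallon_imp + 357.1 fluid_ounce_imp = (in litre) 863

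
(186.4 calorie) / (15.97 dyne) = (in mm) 4.884e+09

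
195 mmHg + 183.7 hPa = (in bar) 0.4437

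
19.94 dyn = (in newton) 0.0001994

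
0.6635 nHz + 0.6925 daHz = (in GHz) 6.925e-09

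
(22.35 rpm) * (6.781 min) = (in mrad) 9.523e+05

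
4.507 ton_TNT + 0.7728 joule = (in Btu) 1.787e+07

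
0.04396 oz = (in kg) 0.001246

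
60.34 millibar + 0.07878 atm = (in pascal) 1.402e+04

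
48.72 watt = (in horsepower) 0.06533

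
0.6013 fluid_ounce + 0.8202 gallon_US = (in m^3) 0.003123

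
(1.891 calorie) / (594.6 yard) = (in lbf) 0.003271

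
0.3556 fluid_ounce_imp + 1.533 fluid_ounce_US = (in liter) 0.05544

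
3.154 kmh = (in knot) 1.703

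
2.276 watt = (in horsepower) 0.003052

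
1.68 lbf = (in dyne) 7.473e+05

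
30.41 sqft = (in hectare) 0.0002825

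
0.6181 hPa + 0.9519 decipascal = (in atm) 0.000611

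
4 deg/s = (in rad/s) 0.06981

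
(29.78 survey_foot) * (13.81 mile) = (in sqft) 2.171e+06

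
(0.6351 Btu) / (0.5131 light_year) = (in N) 1.38e-13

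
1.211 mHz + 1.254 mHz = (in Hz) 0.002465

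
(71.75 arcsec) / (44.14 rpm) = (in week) 1.244e-10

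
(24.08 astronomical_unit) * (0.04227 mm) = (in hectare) 1.523e+04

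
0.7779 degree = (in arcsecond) 2800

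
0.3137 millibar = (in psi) 0.00455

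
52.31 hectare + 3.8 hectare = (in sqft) 6.04e+06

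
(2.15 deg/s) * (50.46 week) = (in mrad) 1.145e+09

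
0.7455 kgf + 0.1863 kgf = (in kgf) 0.9318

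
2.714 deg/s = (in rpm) 0.4523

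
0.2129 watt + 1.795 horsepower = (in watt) 1339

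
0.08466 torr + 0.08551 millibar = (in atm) 0.0001958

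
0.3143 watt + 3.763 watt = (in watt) 4.077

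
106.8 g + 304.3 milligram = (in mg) 1.071e+05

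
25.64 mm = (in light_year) 2.71e-18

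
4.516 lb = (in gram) 2048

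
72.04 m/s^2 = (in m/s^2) 72.04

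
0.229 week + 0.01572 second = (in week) 0.229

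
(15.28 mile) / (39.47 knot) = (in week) 0.002002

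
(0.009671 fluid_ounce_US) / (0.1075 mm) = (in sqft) 0.02864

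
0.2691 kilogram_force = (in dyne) 2.639e+05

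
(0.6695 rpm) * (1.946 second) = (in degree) 7.817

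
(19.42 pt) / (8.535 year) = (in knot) 4.948e-11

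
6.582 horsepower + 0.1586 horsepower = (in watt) 5026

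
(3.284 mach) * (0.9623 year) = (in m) 3.393e+10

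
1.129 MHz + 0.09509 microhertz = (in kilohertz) 1129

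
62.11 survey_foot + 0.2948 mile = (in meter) 493.4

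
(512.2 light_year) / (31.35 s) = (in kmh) 5.565e+17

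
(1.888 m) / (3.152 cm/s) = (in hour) 0.01664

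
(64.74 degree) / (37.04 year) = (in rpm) 9.237e-09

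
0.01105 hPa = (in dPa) 11.05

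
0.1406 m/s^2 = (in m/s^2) 0.1406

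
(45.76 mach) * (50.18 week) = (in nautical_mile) 2.553e+08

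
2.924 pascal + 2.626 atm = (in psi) 38.59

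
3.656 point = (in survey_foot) 0.004231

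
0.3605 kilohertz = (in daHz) 36.05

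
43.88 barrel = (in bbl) 43.88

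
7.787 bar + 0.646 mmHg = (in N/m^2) 7.788e+05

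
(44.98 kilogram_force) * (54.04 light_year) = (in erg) 2.255e+27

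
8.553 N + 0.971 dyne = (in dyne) 8.553e+05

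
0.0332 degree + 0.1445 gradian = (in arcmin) 9.795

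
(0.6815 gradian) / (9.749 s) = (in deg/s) 0.06291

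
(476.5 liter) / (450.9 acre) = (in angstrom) 2611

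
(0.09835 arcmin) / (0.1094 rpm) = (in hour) 6.937e-07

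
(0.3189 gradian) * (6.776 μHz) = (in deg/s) 1.945e-06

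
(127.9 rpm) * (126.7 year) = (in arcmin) 1.84e+14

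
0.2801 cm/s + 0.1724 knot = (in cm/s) 9.149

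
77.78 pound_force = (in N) 346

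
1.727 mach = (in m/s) 588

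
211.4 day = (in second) 1.826e+07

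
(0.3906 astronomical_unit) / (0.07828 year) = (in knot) 4.601e+04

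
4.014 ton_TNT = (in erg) 1.679e+17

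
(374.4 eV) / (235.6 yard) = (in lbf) 6.26e-20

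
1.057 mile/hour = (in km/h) 1.701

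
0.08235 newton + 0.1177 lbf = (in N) 0.6059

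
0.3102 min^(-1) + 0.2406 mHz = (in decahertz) 0.0005411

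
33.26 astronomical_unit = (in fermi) 4.976e+27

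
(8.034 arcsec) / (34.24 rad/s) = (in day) 1.317e-11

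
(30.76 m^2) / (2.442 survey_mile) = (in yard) 0.00856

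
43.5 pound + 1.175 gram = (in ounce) 696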